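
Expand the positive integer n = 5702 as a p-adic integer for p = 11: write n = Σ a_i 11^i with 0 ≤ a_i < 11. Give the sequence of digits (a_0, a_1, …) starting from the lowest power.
(a_0, a_1, …) = (4, 1, 3, 4)

Repeated division by 11 gives the digits low-to-high: 5702 = 4 + 1·11^1 + 3·11^2 + 4·11^3. Digit sequence: (4, 1, 3, 4).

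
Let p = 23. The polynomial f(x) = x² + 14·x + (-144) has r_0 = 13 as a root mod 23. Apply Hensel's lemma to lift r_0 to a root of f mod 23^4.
r_3 = 248413 (mod 279841)

Hensel: r_{i+1} = r_i − f(r_i)·(f′(r_i))^{-1} mod 23^{i+2}, f′(x) = 2x + 14. Iterate:
  r_0 = 13 (mod 23)
  r_1 = 312 (mod 529)
  r_2 = 5073 (mod 12167)
  r_3 = 248413 (mod 279841)
Final: r = 248413 satisfies f(r) ≡ 0 mod 23^4.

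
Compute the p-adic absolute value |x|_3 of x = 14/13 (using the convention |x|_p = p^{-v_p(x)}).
|14/13|_3 = 1

Step 1 — compute v_3(x) by factoring powers of 3 out of the numerator and denominator: v_3(14/13) = 0. Step 2 — apply |x|_p = p^{-v_p(x)} = 3^{0} = 1.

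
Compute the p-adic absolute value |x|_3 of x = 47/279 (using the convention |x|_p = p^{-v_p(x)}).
|47/279|_3 = 9

Step 1 — compute v_3(x) by factoring powers of 3 out of the numerator and denominator: v_3(47/279) = -2. Step 2 — apply |x|_p = p^{-v_p(x)} = 3^{2} = 9.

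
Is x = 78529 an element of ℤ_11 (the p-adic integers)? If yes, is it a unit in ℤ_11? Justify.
x ∈ ℤ_11 but not a unit; v_11(x) = 3 > 0

ℤ_11 = {x ∈ ℚ_11 : v_11(x) ≥ 0} and ℤ_11^× = {x ∈ ℤ_11 : v_11(x) = 0}. Here v_11(78529) = v_11(num) − v_11(den) = 3; compare against these criteria.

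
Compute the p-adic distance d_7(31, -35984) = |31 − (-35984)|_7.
d_7(31, -35984) = 1/2401

Step 1 — x − y = 31 − (-35984) = 36015. Step 2 — v_7(36015) = 4 (factor: 36015 = (7^4 · 15); the sign does not affect v_p). Step 3 — |x − y|_7 = 7^{-4} = 1/2401.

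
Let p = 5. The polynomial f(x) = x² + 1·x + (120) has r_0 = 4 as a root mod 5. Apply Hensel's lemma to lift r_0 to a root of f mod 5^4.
r_3 = 519 (mod 625)

Hensel: r_{i+1} = r_i − f(r_i)·(f′(r_i))^{-1} mod 5^{i+2}, f′(x) = 2x + 1. Iterate:
  r_0 = 4 (mod 5)
  r_1 = 19 (mod 25)
  r_2 = 19 (mod 125)
  r_3 = 519 (mod 625)
Final: r = 519 satisfies f(r) ≡ 0 mod 5^4.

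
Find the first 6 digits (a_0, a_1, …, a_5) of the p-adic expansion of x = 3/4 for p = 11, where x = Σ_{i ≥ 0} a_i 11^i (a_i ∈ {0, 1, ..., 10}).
(a_0, …, a_5) = (9, 2, 8, 2, 8, 2)

v_11(3/4) = 0 (numerator and denominator both coprime to 11), so x ∈ ℤ_11^×. Compute digits iteratively via a_i = x_i mod 11, x_{i+1} = (x_i − a_i)/11, with x_0 = x:
  x_0 = 3/4;  a_0 = 9;  x_1 = (x_0 − 9)/11 = -3/4
  x_1 = -3/4;  a_1 = 2;  x_2 = (x_1 − 2)/11 = -1/4
  x_2 = -1/4;  a_2 = 8;  x_3 = (x_2 − 8)/11 = -3/4
  x_3 = -3/4;  a_3 = 2;  x_4 = (x_3 − 2)/11 = -1/4
  x_4 = -1/4;  a_4 = 8;  x_5 = (x_4 − 8)/11 = -3/4
  x_5 = -3/4;  a_5 = 2;  x_6 = (x_5 − 2)/11 = -1/4
Digits: (9, 2, 8, 2, 8, 2).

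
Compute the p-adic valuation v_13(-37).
v_13(-37) = 0

v_13(n) is the largest exponent k such that 13^k divides n. Factor out: -37 = -13^0 · 37. (Sign doesn't affect v_p.) So v_13(-37) = 0.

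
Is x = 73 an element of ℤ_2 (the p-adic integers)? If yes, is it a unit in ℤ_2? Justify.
x ∈ ℤ_2^× (unit); v_2(x) = 0

ℤ_2 = {x ∈ ℚ_2 : v_2(x) ≥ 0} and ℤ_2^× = {x ∈ ℤ_2 : v_2(x) = 0}. Here v_2(73) = v_2(num) − v_2(den) = 0; compare against these criteria.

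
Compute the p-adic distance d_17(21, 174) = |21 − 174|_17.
d_17(21, 174) = 1/17

Step 1 — x − y = 21 − 174 = -153. Step 2 — v_17(-153) = 1 (factor: -153 = −(17^1 · 9); the sign does not affect v_p). Step 3 — |x − y|_17 = 17^{-1} = 1/17.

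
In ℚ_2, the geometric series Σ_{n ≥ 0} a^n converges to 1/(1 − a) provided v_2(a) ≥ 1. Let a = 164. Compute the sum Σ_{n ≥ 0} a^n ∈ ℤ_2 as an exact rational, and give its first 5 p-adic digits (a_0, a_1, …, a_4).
Σ a^n = 1/(1 − a) = -1/163;  first 5 digits = (1, 0, 1, 0, 1)

v_2(a) = 2 ≥ 1, so the series converges in ℤ_2 to 1/(1 − a) = 1/(1 − 164) = -1/163. Expand this rational in ℤ_2: compute digits iteratively via d_i = x_i mod 2, x_{i+1} = (x_i − d_i)/2. The first 5 digits are (1, 0, 1, 0, 1).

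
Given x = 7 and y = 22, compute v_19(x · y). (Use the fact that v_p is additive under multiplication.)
v_19(154) = 0

v_p(x) = 0 (factor: 7 = 19^0 · 7); v_p(y) = 0 (factor: 22 = 19^0 · 22). Additivity: v_p(xy) = v_p(x) + v_p(y) = 0 + 0 = 0. (Direct check: xy = 154 = 19^0 · (154).)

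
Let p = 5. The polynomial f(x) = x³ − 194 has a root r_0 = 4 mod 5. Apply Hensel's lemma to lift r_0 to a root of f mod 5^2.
r_1 = 14 (mod 25)

Hensel: r_{i+1} = r_i − f(r_i)/f′(r_i) mod 5^{i+2}, where f′(x) = 3x². Iterate:
  r_0 = 4 (mod 5)
  r_1 = 14 (mod 25)
Final: r = 14 with f(r) ≡ 0 mod 5^2.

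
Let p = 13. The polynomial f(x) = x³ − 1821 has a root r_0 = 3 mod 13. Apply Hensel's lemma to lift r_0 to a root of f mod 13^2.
r_1 = 107 (mod 169)

Hensel: r_{i+1} = r_i − f(r_i)/f′(r_i) mod 13^{i+2}, where f′(x) = 3x². Iterate:
  r_0 = 3 (mod 13)
  r_1 = 107 (mod 169)
Final: r = 107 with f(r) ≡ 0 mod 13^2.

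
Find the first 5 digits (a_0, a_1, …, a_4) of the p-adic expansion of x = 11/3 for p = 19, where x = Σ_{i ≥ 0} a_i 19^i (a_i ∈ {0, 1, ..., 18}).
(a_0, …, a_4) = (10, 6, 6, 6, 6)

v_19(11/3) = 0 (numerator and denominator both coprime to 19), so x ∈ ℤ_19^×. Compute digits iteratively via a_i = x_i mod 19, x_{i+1} = (x_i − a_i)/19, with x_0 = x:
  x_0 = 11/3;  a_0 = 10;  x_1 = (x_0 − 10)/19 = -1/3
  x_1 = -1/3;  a_1 = 6;  x_2 = (x_1 − 6)/19 = -1/3
  x_2 = -1/3;  a_2 = 6;  x_3 = (x_2 − 6)/19 = -1/3
  x_3 = -1/3;  a_3 = 6;  x_4 = (x_3 − 6)/19 = -1/3
  x_4 = -1/3;  a_4 = 6;  x_5 = (x_4 − 6)/19 = -1/3
Digits: (10, 6, 6, 6, 6).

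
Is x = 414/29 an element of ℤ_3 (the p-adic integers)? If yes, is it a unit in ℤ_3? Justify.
x ∈ ℤ_3 but not a unit; v_3(x) = 2 > 0

ℤ_3 = {x ∈ ℚ_3 : v_3(x) ≥ 0} and ℤ_3^× = {x ∈ ℤ_3 : v_3(x) = 0}. Here v_3(414/29) = v_3(num) − v_3(den) = 2; compare against these criteria.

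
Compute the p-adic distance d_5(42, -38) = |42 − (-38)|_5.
d_5(42, -38) = 1/5

Step 1 — x − y = 42 − (-38) = 80. Step 2 — v_5(80) = 1 (factor: 80 = (5^1 · 16); the sign does not affect v_p). Step 3 — |x − y|_5 = 5^{-1} = 1/5.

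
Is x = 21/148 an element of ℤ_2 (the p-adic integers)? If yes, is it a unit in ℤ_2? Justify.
x ∉ ℤ_2 (v_2(x) = -2 < 0)

ℤ_2 = {x ∈ ℚ_2 : v_2(x) ≥ 0} and ℤ_2^× = {x ∈ ℤ_2 : v_2(x) = 0}. Here v_2(21/148) = v_2(num) − v_2(den) = -2; compare against these criteria.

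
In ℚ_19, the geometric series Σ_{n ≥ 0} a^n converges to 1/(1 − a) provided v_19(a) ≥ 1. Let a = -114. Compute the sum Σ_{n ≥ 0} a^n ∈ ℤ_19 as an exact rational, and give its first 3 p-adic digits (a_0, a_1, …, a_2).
Σ a^n = 1/(1 − a) = 1/115;  first 3 digits = (1, 13, 16)

v_19(a) = 1 ≥ 1, so the series converges in ℤ_19 to 1/(1 − a) = 1/(1 − (-114)) = 1/115. Expand this rational in ℤ_19: compute digits iteratively via d_i = x_i mod 19, x_{i+1} = (x_i − d_i)/19. The first 3 digits are (1, 13, 16).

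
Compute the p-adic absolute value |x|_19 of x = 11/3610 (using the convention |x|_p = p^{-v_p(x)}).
|11/3610|_19 = 361

Step 1 — compute v_19(x) by factoring powers of 19 out of the numerator and denominator: v_19(11/3610) = -2. Step 2 — apply |x|_p = p^{-v_p(x)} = 19^{2} = 361.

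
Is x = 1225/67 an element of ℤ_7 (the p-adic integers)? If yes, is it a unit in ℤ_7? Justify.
x ∈ ℤ_7 but not a unit; v_7(x) = 2 > 0

ℤ_7 = {x ∈ ℚ_7 : v_7(x) ≥ 0} and ℤ_7^× = {x ∈ ℤ_7 : v_7(x) = 0}. Here v_7(1225/67) = v_7(num) − v_7(den) = 2; compare against these criteria.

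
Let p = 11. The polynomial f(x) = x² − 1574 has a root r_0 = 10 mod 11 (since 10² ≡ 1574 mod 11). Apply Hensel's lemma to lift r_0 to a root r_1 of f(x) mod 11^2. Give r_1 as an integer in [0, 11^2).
r_1 = 120 (mod 121)

Hensel's recurrence: r_{i+1} = r_i − f(r_i)·(f′(r_i))^{-1} mod 11^{i+2}, with f′(x) = 2x. Iterate:
  r_0 = 10 (mod 11)
  r_1 = 120 (mod 121)
Final: r_1 = 120, and one checks f(r_1) ≡ 0 mod 11^2.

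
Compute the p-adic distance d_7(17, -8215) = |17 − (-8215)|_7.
d_7(17, -8215) = 1/343

Step 1 — x − y = 17 − (-8215) = 8232. Step 2 — v_7(8232) = 3 (factor: 8232 = (7^3 · 24); the sign does not affect v_p). Step 3 — |x − y|_7 = 7^{-3} = 1/343.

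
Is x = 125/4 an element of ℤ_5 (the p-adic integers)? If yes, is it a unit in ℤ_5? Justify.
x ∈ ℤ_5 but not a unit; v_5(x) = 3 > 0

ℤ_5 = {x ∈ ℚ_5 : v_5(x) ≥ 0} and ℤ_5^× = {x ∈ ℤ_5 : v_5(x) = 0}. Here v_5(125/4) = v_5(num) − v_5(den) = 3; compare against these criteria.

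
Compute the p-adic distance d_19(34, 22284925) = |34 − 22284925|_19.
d_19(34, 22284925) = 1/2476099

Step 1 — x − y = 34 − 22284925 = -22284891. Step 2 — v_19(-22284891) = 5 (factor: -22284891 = −(19^5 · 9); the sign does not affect v_p). Step 3 — |x − y|_19 = 19^{-5} = 1/2476099.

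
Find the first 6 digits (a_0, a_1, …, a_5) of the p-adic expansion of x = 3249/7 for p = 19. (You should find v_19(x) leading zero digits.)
(a_0, …, a_5) = (0, 0, 4, 8, 5, 16)

v_19(3249/7) = 2, so a_0 = ... = a_1 = 0. Factor out: x = 19^2 · u with u = 9/7 a unit in ℤ_19. Expand u iteratively via a_{v+i} = u_i mod 19, u_{i+1} = (u_i − a_{v+i})/19:
  u_0 = 9/7;  a_2 = 4;  u_1 = (u_0 − 4)/19 = -1/7
  u_1 = -1/7;  a_3 = 8;  u_2 = (u_1 − 8)/19 = -3/7
  u_2 = -3/7;  a_4 = 5;  u_3 = (u_2 − 5)/19 = -2/7
  u_3 = -2/7;  a_5 = 16;  u_4 = (u_3 − 16)/19 = -6/7
Digits: (0, 0, 4, 8, 5, 16).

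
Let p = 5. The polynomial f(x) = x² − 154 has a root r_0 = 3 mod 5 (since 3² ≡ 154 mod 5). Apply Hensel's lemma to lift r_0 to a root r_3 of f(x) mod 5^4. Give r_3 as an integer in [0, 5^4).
r_3 = 273 (mod 625)

Hensel's recurrence: r_{i+1} = r_i − f(r_i)·(f′(r_i))^{-1} mod 5^{i+2}, with f′(x) = 2x. Iterate:
  r_0 = 3 (mod 5)
  r_1 = 23 (mod 25)
  r_2 = 23 (mod 125)
  r_3 = 273 (mod 625)
Final: r_3 = 273, and one checks f(r_3) ≡ 0 mod 5^4.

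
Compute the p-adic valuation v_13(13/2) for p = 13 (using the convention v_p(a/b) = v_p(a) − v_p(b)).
v_13(13/2) = 1

Factor powers of 13 from the numerator and denominator of the reduced fraction: 13 = 13^1 · 1 and 2 = 13^0 · 2. Apply v_p(a/b) = v_p(a) − v_p(b): v_13(13/2) = 1 − 0 = 1.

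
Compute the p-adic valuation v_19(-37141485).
v_19(-37141485) = 5

v_19(n) is the largest exponent k such that 19^k divides n. Factor out: -37141485 = -19^5 · 15. (Sign doesn't affect v_p.) So v_19(-37141485) = 5.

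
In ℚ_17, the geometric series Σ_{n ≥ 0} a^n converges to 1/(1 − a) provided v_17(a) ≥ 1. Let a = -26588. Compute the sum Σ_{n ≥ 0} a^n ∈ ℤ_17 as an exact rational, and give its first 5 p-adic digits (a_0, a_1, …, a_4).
Σ a^n = 1/(1 − a) = 1/26589;  first 5 digits = (1, 0, 10, 11, 14)

v_17(a) = 2 ≥ 1, so the series converges in ℤ_17 to 1/(1 − a) = 1/(1 − (-26588)) = 1/26589. Expand this rational in ℤ_17: compute digits iteratively via d_i = x_i mod 17, x_{i+1} = (x_i − d_i)/17. The first 5 digits are (1, 0, 10, 11, 14).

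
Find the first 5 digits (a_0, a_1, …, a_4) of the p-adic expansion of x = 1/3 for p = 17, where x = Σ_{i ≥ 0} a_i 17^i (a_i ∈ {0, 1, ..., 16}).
(a_0, …, a_4) = (6, 11, 5, 11, 5)

v_17(1/3) = 0 (numerator and denominator both coprime to 17), so x ∈ ℤ_17^×. Compute digits iteratively via a_i = x_i mod 17, x_{i+1} = (x_i − a_i)/17, with x_0 = x:
  x_0 = 1/3;  a_0 = 6;  x_1 = (x_0 − 6)/17 = -1/3
  x_1 = -1/3;  a_1 = 11;  x_2 = (x_1 − 11)/17 = -2/3
  x_2 = -2/3;  a_2 = 5;  x_3 = (x_2 − 5)/17 = -1/3
  x_3 = -1/3;  a_3 = 11;  x_4 = (x_3 − 11)/17 = -2/3
  x_4 = -2/3;  a_4 = 5;  x_5 = (x_4 − 5)/17 = -1/3
Digits: (6, 11, 5, 11, 5).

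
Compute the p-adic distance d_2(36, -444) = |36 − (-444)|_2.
d_2(36, -444) = 1/32

Step 1 — x − y = 36 − (-444) = 480. Step 2 — v_2(480) = 5 (factor: 480 = (2^5 · 15); the sign does not affect v_p). Step 3 — |x − y|_2 = 2^{-5} = 1/32.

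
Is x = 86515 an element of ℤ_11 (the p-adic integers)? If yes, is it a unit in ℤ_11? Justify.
x ∈ ℤ_11 but not a unit; v_11(x) = 3 > 0

ℤ_11 = {x ∈ ℚ_11 : v_11(x) ≥ 0} and ℤ_11^× = {x ∈ ℤ_11 : v_11(x) = 0}. Here v_11(86515) = v_11(num) − v_11(den) = 3; compare against these criteria.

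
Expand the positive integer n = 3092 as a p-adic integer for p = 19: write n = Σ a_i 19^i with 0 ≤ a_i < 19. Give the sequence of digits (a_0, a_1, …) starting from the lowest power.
(a_0, a_1, …) = (14, 10, 8)

Repeated division by 19 gives the digits low-to-high: 3092 = 14 + 10·19^1 + 8·19^2. Digit sequence: (14, 10, 8).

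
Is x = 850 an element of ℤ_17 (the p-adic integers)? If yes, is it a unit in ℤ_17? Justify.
x ∈ ℤ_17 but not a unit; v_17(x) = 1 > 0

ℤ_17 = {x ∈ ℚ_17 : v_17(x) ≥ 0} and ℤ_17^× = {x ∈ ℤ_17 : v_17(x) = 0}. Here v_17(850) = v_17(num) − v_17(den) = 1; compare against these criteria.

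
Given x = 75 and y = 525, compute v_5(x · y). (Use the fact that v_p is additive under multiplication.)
v_5(39375) = 4

v_p(x) = 2 (factor: 75 = 5^2 · 3); v_p(y) = 2 (factor: 525 = 5^2 · 21). Additivity: v_p(xy) = v_p(x) + v_p(y) = 2 + 2 = 4. (Direct check: xy = 39375 = 5^4 · (63).)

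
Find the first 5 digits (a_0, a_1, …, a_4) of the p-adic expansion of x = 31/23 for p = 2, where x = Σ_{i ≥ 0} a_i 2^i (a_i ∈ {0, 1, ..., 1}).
(a_0, …, a_4) = (1, 0, 0, 1, 1)

v_2(31/23) = 0 (numerator and denominator both coprime to 2), so x ∈ ℤ_2^×. Compute digits iteratively via a_i = x_i mod 2, x_{i+1} = (x_i − a_i)/2, with x_0 = x:
  x_0 = 31/23;  a_0 = 1;  x_1 = (x_0 − 1)/2 = 4/23
  x_1 = 4/23;  a_1 = 0;  x_2 = (x_1 − 0)/2 = 2/23
  x_2 = 2/23;  a_2 = 0;  x_3 = (x_2 − 0)/2 = 1/23
  x_3 = 1/23;  a_3 = 1;  x_4 = (x_3 − 1)/2 = -11/23
  x_4 = -11/23;  a_4 = 1;  x_5 = (x_4 − 1)/2 = -17/23
Digits: (1, 0, 0, 1, 1).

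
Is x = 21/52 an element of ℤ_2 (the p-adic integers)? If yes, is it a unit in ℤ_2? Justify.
x ∉ ℤ_2 (v_2(x) = -2 < 0)

ℤ_2 = {x ∈ ℚ_2 : v_2(x) ≥ 0} and ℤ_2^× = {x ∈ ℤ_2 : v_2(x) = 0}. Here v_2(21/52) = v_2(num) − v_2(den) = -2; compare against these criteria.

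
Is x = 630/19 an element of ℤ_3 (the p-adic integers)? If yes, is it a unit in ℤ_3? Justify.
x ∈ ℤ_3 but not a unit; v_3(x) = 2 > 0

ℤ_3 = {x ∈ ℚ_3 : v_3(x) ≥ 0} and ℤ_3^× = {x ∈ ℤ_3 : v_3(x) = 0}. Here v_3(630/19) = v_3(num) − v_3(den) = 2; compare against these criteria.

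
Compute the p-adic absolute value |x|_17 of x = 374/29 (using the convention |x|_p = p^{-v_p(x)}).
|374/29|_17 = 1/17

Step 1 — compute v_17(x) by factoring powers of 17 out of the numerator and denominator: v_17(374/29) = 1. Step 2 — apply |x|_p = p^{-v_p(x)} = 17^{-1} = 1/17.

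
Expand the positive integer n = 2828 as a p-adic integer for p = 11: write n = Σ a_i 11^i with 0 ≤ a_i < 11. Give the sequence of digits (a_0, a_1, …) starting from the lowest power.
(a_0, a_1, …) = (1, 4, 1, 2)

Repeated division by 11 gives the digits low-to-high: 2828 = 1 + 4·11^1 + 1·11^2 + 2·11^3. Digit sequence: (1, 4, 1, 2).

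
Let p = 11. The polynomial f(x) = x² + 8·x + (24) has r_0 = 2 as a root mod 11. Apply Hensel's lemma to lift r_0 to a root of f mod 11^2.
r_1 = 79 (mod 121)

Hensel: r_{i+1} = r_i − f(r_i)·(f′(r_i))^{-1} mod 11^{i+2}, f′(x) = 2x + 8. Iterate:
  r_0 = 2 (mod 11)
  r_1 = 79 (mod 121)
Final: r = 79 satisfies f(r) ≡ 0 mod 11^2.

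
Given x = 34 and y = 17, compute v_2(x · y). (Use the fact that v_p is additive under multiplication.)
v_2(578) = 1

v_p(x) = 1 (factor: 34 = 2^1 · 17); v_p(y) = 0 (factor: 17 = 2^0 · 17). Additivity: v_p(xy) = v_p(x) + v_p(y) = 1 + 0 = 1. (Direct check: xy = 578 = 2^1 · (289).)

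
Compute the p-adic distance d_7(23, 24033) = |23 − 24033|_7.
d_7(23, 24033) = 1/2401

Step 1 — x − y = 23 − 24033 = -24010. Step 2 — v_7(-24010) = 4 (factor: -24010 = −(7^4 · 10); the sign does not affect v_p). Step 3 — |x − y|_7 = 7^{-4} = 1/2401.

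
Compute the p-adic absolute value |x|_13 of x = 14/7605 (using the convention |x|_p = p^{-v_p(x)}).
|14/7605|_13 = 169

Step 1 — compute v_13(x) by factoring powers of 13 out of the numerator and denominator: v_13(14/7605) = -2. Step 2 — apply |x|_p = p^{-v_p(x)} = 13^{2} = 169.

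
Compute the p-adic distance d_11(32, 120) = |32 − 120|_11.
d_11(32, 120) = 1/11

Step 1 — x − y = 32 − 120 = -88. Step 2 — v_11(-88) = 1 (factor: -88 = −(11^1 · 8); the sign does not affect v_p). Step 3 — |x − y|_11 = 11^{-1} = 1/11.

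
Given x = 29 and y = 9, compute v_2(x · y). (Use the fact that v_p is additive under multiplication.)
v_2(261) = 0

v_p(x) = 0 (factor: 29 = 2^0 · 29); v_p(y) = 0 (factor: 9 = 2^0 · 9). Additivity: v_p(xy) = v_p(x) + v_p(y) = 0 + 0 = 0. (Direct check: xy = 261 = 2^0 · (261).)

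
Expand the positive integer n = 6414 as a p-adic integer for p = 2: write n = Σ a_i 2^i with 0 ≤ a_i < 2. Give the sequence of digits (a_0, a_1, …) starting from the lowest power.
(a_0, a_1, …) = (0, 1, 1, 1, 0, 0, 0, 0, 1, 0, 0, 1, 1)

Repeated division by 2 gives the digits low-to-high: 6414 = 1·2^1 + 1·2^2 + 1·2^3 + 1·2^8 + 1·2^11 + 1·2^12. Digit sequence: (0, 1, 1, 1, 0, 0, 0, 0, 1, 0, 0, 1, 1).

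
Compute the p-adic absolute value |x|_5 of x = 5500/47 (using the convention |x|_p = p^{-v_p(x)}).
|5500/47|_5 = 1/125

Step 1 — compute v_5(x) by factoring powers of 5 out of the numerator and denominator: v_5(5500/47) = 3. Step 2 — apply |x|_p = p^{-v_p(x)} = 5^{-3} = 1/125.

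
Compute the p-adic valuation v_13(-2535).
v_13(-2535) = 2

v_13(n) is the largest exponent k such that 13^k divides n. Factor out: -2535 = -13^2 · 15. (Sign doesn't affect v_p.) So v_13(-2535) = 2.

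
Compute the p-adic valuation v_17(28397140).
v_17(28397140) = 5

v_17(n) is the largest exponent k such that 17^k divides n. Factor out: 28397140 = 17^5 · 20. (Sign doesn't affect v_p.) So v_17(28397140) = 5.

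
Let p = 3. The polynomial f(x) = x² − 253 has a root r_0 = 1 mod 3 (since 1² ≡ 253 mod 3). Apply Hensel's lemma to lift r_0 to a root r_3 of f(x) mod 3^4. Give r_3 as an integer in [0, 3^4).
r_3 = 46 (mod 81)

Hensel's recurrence: r_{i+1} = r_i − f(r_i)·(f′(r_i))^{-1} mod 3^{i+2}, with f′(x) = 2x. Iterate:
  r_0 = 1 (mod 3)
  r_1 = 1 (mod 9)
  r_2 = 19 (mod 27)
  r_3 = 46 (mod 81)
Final: r_3 = 46, and one checks f(r_3) ≡ 0 mod 3^4.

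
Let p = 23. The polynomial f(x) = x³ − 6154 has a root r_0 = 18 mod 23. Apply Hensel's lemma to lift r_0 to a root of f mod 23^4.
r_3 = 42568 (mod 279841)

Hensel: r_{i+1} = r_i − f(r_i)/f′(r_i) mod 23^{i+2}, where f′(x) = 3x². Iterate:
  r_0 = 18 (mod 23)
  r_1 = 248 (mod 529)
  r_2 = 6067 (mod 12167)
  r_3 = 42568 (mod 279841)
Final: r = 42568 with f(r) ≡ 0 mod 23^4.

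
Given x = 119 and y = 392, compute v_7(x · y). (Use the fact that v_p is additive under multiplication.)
v_7(46648) = 3

v_p(x) = 1 (factor: 119 = 7^1 · 17); v_p(y) = 2 (factor: 392 = 7^2 · 8). Additivity: v_p(xy) = v_p(x) + v_p(y) = 1 + 2 = 3. (Direct check: xy = 46648 = 7^3 · (136).)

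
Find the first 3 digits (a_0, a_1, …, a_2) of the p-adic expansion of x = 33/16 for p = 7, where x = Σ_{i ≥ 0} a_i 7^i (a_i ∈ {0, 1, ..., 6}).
(a_0, …, a_2) = (6, 6, 3)

v_7(33/16) = 0 (numerator and denominator both coprime to 7), so x ∈ ℤ_7^×. Compute digits iteratively via a_i = x_i mod 7, x_{i+1} = (x_i − a_i)/7, with x_0 = x:
  x_0 = 33/16;  a_0 = 6;  x_1 = (x_0 − 6)/7 = -9/16
  x_1 = -9/16;  a_1 = 6;  x_2 = (x_1 − 6)/7 = -15/16
  x_2 = -15/16;  a_2 = 3;  x_3 = (x_2 − 3)/7 = -9/16
Digits: (6, 6, 3).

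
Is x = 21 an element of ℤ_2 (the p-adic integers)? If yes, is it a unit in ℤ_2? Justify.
x ∈ ℤ_2^× (unit); v_2(x) = 0

ℤ_2 = {x ∈ ℚ_2 : v_2(x) ≥ 0} and ℤ_2^× = {x ∈ ℤ_2 : v_2(x) = 0}. Here v_2(21) = v_2(num) − v_2(den) = 0; compare against these criteria.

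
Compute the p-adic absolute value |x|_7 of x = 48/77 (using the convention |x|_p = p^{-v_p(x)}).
|48/77|_7 = 7

Step 1 — compute v_7(x) by factoring powers of 7 out of the numerator and denominator: v_7(48/77) = -1. Step 2 — apply |x|_p = p^{-v_p(x)} = 7^{1} = 7.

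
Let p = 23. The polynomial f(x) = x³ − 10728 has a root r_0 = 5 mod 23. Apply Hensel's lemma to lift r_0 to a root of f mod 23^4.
r_3 = 91085 (mod 279841)

Hensel: r_{i+1} = r_i − f(r_i)/f′(r_i) mod 23^{i+2}, where f′(x) = 3x². Iterate:
  r_0 = 5 (mod 23)
  r_1 = 97 (mod 529)
  r_2 = 5916 (mod 12167)
  r_3 = 91085 (mod 279841)
Final: r = 91085 with f(r) ≡ 0 mod 23^4.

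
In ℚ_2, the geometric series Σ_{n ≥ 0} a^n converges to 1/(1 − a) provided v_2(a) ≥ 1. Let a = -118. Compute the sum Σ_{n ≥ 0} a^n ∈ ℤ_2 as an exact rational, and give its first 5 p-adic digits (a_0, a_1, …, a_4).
Σ a^n = 1/(1 − a) = 1/119;  first 5 digits = (1, 1, 1, 0, 0)

v_2(a) = 1 ≥ 1, so the series converges in ℤ_2 to 1/(1 − a) = 1/(1 − (-118)) = 1/119. Expand this rational in ℤ_2: compute digits iteratively via d_i = x_i mod 2, x_{i+1} = (x_i − d_i)/2. The first 5 digits are (1, 1, 1, 0, 0).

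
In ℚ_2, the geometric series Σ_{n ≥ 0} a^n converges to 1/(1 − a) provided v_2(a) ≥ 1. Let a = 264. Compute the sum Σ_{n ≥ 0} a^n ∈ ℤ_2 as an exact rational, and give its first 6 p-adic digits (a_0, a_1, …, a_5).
Σ a^n = 1/(1 − a) = -1/263;  first 6 digits = (1, 0, 0, 1, 0, 0)

v_2(a) = 3 ≥ 1, so the series converges in ℤ_2 to 1/(1 − a) = 1/(1 − 264) = -1/263. Expand this rational in ℤ_2: compute digits iteratively via d_i = x_i mod 2, x_{i+1} = (x_i − d_i)/2. The first 6 digits are (1, 0, 0, 1, 0, 0).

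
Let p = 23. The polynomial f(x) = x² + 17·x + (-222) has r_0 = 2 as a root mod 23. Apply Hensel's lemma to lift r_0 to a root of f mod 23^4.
r_3 = 27418 (mod 279841)

Hensel: r_{i+1} = r_i − f(r_i)·(f′(r_i))^{-1} mod 23^{i+2}, f′(x) = 2x + 17. Iterate:
  r_0 = 2 (mod 23)
  r_1 = 439 (mod 529)
  r_2 = 3084 (mod 12167)
  r_3 = 27418 (mod 279841)
Final: r = 27418 satisfies f(r) ≡ 0 mod 23^4.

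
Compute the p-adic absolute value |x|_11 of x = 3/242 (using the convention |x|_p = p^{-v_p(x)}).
|3/242|_11 = 121

Step 1 — compute v_11(x) by factoring powers of 11 out of the numerator and denominator: v_11(3/242) = -2. Step 2 — apply |x|_p = p^{-v_p(x)} = 11^{2} = 121.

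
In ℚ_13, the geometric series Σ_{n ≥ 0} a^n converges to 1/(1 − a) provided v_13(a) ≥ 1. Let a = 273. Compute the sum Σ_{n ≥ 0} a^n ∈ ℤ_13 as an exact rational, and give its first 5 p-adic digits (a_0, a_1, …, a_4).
Σ a^n = 1/(1 − a) = -1/272;  first 5 digits = (1, 8, 0, 0, 1)

v_13(a) = 1 ≥ 1, so the series converges in ℤ_13 to 1/(1 − a) = 1/(1 − 273) = -1/272. Expand this rational in ℤ_13: compute digits iteratively via d_i = x_i mod 13, x_{i+1} = (x_i − d_i)/13. The first 5 digits are (1, 8, 0, 0, 1).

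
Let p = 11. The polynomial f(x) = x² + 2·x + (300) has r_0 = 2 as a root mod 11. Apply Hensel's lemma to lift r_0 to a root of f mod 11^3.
r_2 = 596 (mod 1331)

Hensel: r_{i+1} = r_i − f(r_i)·(f′(r_i))^{-1} mod 11^{i+2}, f′(x) = 2x + 2. Iterate:
  r_0 = 2 (mod 11)
  r_1 = 112 (mod 121)
  r_2 = 596 (mod 1331)
Final: r = 596 satisfies f(r) ≡ 0 mod 11^3.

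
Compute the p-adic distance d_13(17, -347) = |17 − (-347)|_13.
d_13(17, -347) = 1/13

Step 1 — x − y = 17 − (-347) = 364. Step 2 — v_13(364) = 1 (factor: 364 = (13^1 · 28); the sign does not affect v_p). Step 3 — |x − y|_13 = 13^{-1} = 1/13.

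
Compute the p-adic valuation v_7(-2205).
v_7(-2205) = 2

v_7(n) is the largest exponent k such that 7^k divides n. Factor out: -2205 = -7^2 · 45. (Sign doesn't affect v_p.) So v_7(-2205) = 2.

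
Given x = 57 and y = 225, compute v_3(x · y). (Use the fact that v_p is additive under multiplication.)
v_3(12825) = 3

v_p(x) = 1 (factor: 57 = 3^1 · 19); v_p(y) = 2 (factor: 225 = 3^2 · 25). Additivity: v_p(xy) = v_p(x) + v_p(y) = 1 + 2 = 3. (Direct check: xy = 12825 = 3^3 · (475).)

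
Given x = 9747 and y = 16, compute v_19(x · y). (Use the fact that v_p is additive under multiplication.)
v_19(155952) = 2

v_p(x) = 2 (factor: 9747 = 19^2 · 27); v_p(y) = 0 (factor: 16 = 19^0 · 16). Additivity: v_p(xy) = v_p(x) + v_p(y) = 2 + 0 = 2. (Direct check: xy = 155952 = 19^2 · (432).)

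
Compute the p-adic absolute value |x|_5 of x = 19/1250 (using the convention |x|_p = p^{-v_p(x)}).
|19/1250|_5 = 625

Step 1 — compute v_5(x) by factoring powers of 5 out of the numerator and denominator: v_5(19/1250) = -4. Step 2 — apply |x|_p = p^{-v_p(x)} = 5^{4} = 625.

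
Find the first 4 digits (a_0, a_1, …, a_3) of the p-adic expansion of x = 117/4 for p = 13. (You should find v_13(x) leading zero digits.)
(a_0, …, a_3) = (0, 12, 9, 9)

v_13(117/4) = 1, so a_0 = ... = a_0 = 0. Factor out: x = 13^1 · u with u = 9/4 a unit in ℤ_13. Expand u iteratively via a_{v+i} = u_i mod 13, u_{i+1} = (u_i − a_{v+i})/13:
  u_0 = 9/4;  a_1 = 12;  u_1 = (u_0 − 12)/13 = -3/4
  u_1 = -3/4;  a_2 = 9;  u_2 = (u_1 − 9)/13 = -3/4
  u_2 = -3/4;  a_3 = 9;  u_3 = (u_2 − 9)/13 = -3/4
Digits: (0, 12, 9, 9).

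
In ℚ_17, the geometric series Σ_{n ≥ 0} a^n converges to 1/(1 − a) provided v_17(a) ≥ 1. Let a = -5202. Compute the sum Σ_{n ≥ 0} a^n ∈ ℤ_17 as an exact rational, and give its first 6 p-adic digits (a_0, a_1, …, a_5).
Σ a^n = 1/(1 − a) = 1/5203;  first 6 digits = (1, 0, 16, 15, 0, 2)

v_17(a) = 2 ≥ 1, so the series converges in ℤ_17 to 1/(1 − a) = 1/(1 − (-5202)) = 1/5203. Expand this rational in ℤ_17: compute digits iteratively via d_i = x_i mod 17, x_{i+1} = (x_i − d_i)/17. The first 6 digits are (1, 0, 16, 15, 0, 2).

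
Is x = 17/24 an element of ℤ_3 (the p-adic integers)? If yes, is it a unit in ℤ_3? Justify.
x ∉ ℤ_3 (v_3(x) = -1 < 0)

ℤ_3 = {x ∈ ℚ_3 : v_3(x) ≥ 0} and ℤ_3^× = {x ∈ ℤ_3 : v_3(x) = 0}. Here v_3(17/24) = v_3(num) − v_3(den) = -1; compare against these criteria.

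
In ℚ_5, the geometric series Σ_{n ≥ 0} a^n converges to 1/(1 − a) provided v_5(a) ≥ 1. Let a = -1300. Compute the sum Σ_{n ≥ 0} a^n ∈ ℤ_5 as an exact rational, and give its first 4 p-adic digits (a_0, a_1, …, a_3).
Σ a^n = 1/(1 − a) = 1/1301;  first 4 digits = (1, 0, 3, 4)

v_5(a) = 2 ≥ 1, so the series converges in ℤ_5 to 1/(1 − a) = 1/(1 − (-1300)) = 1/1301. Expand this rational in ℤ_5: compute digits iteratively via d_i = x_i mod 5, x_{i+1} = (x_i − d_i)/5. The first 4 digits are (1, 0, 3, 4).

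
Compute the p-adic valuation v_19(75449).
v_19(75449) = 3

v_19(n) is the largest exponent k such that 19^k divides n. Factor out: 75449 = 19^3 · 11. (Sign doesn't affect v_p.) So v_19(75449) = 3.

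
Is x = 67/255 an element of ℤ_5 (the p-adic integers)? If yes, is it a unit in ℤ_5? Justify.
x ∉ ℤ_5 (v_5(x) = -1 < 0)

ℤ_5 = {x ∈ ℚ_5 : v_5(x) ≥ 0} and ℤ_5^× = {x ∈ ℤ_5 : v_5(x) = 0}. Here v_5(67/255) = v_5(num) − v_5(den) = -1; compare against these criteria.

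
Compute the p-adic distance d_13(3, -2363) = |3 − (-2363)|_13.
d_13(3, -2363) = 1/169

Step 1 — x − y = 3 − (-2363) = 2366. Step 2 — v_13(2366) = 2 (factor: 2366 = (13^2 · 14); the sign does not affect v_p). Step 3 — |x − y|_13 = 13^{-2} = 1/169.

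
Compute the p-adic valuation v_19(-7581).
v_19(-7581) = 2

v_19(n) is the largest exponent k such that 19^k divides n. Factor out: -7581 = -19^2 · 21. (Sign doesn't affect v_p.) So v_19(-7581) = 2.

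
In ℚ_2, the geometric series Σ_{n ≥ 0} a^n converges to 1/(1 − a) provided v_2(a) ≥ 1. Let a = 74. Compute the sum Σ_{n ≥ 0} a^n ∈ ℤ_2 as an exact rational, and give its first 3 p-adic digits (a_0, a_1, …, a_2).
Σ a^n = 1/(1 − a) = -1/73;  first 3 digits = (1, 1, 1)

v_2(a) = 1 ≥ 1, so the series converges in ℤ_2 to 1/(1 − a) = 1/(1 − 74) = -1/73. Expand this rational in ℤ_2: compute digits iteratively via d_i = x_i mod 2, x_{i+1} = (x_i − d_i)/2. The first 3 digits are (1, 1, 1).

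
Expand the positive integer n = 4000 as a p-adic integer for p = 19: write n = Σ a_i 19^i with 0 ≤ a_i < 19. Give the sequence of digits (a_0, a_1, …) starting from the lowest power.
(a_0, a_1, …) = (10, 1, 11)

Repeated division by 19 gives the digits low-to-high: 4000 = 10 + 1·19^1 + 11·19^2. Digit sequence: (10, 1, 11).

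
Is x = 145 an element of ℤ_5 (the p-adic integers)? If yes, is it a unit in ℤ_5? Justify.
x ∈ ℤ_5 but not a unit; v_5(x) = 1 > 0

ℤ_5 = {x ∈ ℚ_5 : v_5(x) ≥ 0} and ℤ_5^× = {x ∈ ℤ_5 : v_5(x) = 0}. Here v_5(145) = v_5(num) − v_5(den) = 1; compare against these criteria.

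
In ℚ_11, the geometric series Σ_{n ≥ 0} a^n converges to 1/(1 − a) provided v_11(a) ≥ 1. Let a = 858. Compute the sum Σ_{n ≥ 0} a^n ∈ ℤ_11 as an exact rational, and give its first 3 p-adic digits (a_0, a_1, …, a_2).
Σ a^n = 1/(1 − a) = -1/857;  first 3 digits = (1, 1, 8)

v_11(a) = 1 ≥ 1, so the series converges in ℤ_11 to 1/(1 − a) = 1/(1 − 858) = -1/857. Expand this rational in ℤ_11: compute digits iteratively via d_i = x_i mod 11, x_{i+1} = (x_i − d_i)/11. The first 3 digits are (1, 1, 8).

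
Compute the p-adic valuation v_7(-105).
v_7(-105) = 1

v_7(n) is the largest exponent k such that 7^k divides n. Factor out: -105 = -7^1 · 15. (Sign doesn't affect v_p.) So v_7(-105) = 1.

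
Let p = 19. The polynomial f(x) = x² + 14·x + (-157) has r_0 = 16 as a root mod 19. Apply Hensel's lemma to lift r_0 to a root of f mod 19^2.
r_1 = 111 (mod 361)

Hensel: r_{i+1} = r_i − f(r_i)·(f′(r_i))^{-1} mod 19^{i+2}, f′(x) = 2x + 14. Iterate:
  r_0 = 16 (mod 19)
  r_1 = 111 (mod 361)
Final: r = 111 satisfies f(r) ≡ 0 mod 19^2.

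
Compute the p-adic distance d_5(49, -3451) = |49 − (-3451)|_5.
d_5(49, -3451) = 1/125

Step 1 — x − y = 49 − (-3451) = 3500. Step 2 — v_5(3500) = 3 (factor: 3500 = (5^3 · 28); the sign does not affect v_p). Step 3 — |x − y|_5 = 5^{-3} = 1/125.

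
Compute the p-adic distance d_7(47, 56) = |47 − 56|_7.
d_7(47, 56) = 1

Step 1 — x − y = 47 − 56 = -9. Step 2 — v_7(-9) = 0 (factor: -9 = −(7^0 · 9); the sign does not affect v_p). Step 3 — |x − y|_7 = 7^{0} = 1.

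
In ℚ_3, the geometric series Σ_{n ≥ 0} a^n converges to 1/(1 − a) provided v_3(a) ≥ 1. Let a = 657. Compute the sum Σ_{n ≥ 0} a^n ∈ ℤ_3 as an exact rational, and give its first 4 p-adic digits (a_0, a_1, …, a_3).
Σ a^n = 1/(1 − a) = -1/656;  first 4 digits = (1, 0, 1, 0)

v_3(a) = 2 ≥ 1, so the series converges in ℤ_3 to 1/(1 − a) = 1/(1 − 657) = -1/656. Expand this rational in ℤ_3: compute digits iteratively via d_i = x_i mod 3, x_{i+1} = (x_i − d_i)/3. The first 4 digits are (1, 0, 1, 0).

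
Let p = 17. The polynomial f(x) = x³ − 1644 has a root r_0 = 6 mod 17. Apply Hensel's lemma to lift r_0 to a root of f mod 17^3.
r_2 = 3134 (mod 4913)

Hensel: r_{i+1} = r_i − f(r_i)/f′(r_i) mod 17^{i+2}, where f′(x) = 3x². Iterate:
  r_0 = 6 (mod 17)
  r_1 = 244 (mod 289)
  r_2 = 3134 (mod 4913)
Final: r = 3134 with f(r) ≡ 0 mod 17^3.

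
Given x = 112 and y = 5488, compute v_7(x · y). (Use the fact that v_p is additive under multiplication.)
v_7(614656) = 4

v_p(x) = 1 (factor: 112 = 7^1 · 16); v_p(y) = 3 (factor: 5488 = 7^3 · 16). Additivity: v_p(xy) = v_p(x) + v_p(y) = 1 + 3 = 4. (Direct check: xy = 614656 = 7^4 · (256).)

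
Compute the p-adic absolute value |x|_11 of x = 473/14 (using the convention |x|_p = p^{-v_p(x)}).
|473/14|_11 = 1/11

Step 1 — compute v_11(x) by factoring powers of 11 out of the numerator and denominator: v_11(473/14) = 1. Step 2 — apply |x|_p = p^{-v_p(x)} = 11^{-1} = 1/11.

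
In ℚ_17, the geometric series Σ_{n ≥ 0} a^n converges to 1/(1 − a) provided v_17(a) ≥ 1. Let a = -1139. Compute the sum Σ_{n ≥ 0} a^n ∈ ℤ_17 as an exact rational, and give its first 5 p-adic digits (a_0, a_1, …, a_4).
Σ a^n = 1/(1 − a) = 1/1140;  first 5 digits = (1, 1, 14, 9, 4)

v_17(a) = 1 ≥ 1, so the series converges in ℤ_17 to 1/(1 − a) = 1/(1 − (-1139)) = 1/1140. Expand this rational in ℤ_17: compute digits iteratively via d_i = x_i mod 17, x_{i+1} = (x_i − d_i)/17. The first 5 digits are (1, 1, 14, 9, 4).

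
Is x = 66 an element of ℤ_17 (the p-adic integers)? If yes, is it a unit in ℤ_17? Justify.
x ∈ ℤ_17^× (unit); v_17(x) = 0

ℤ_17 = {x ∈ ℚ_17 : v_17(x) ≥ 0} and ℤ_17^× = {x ∈ ℤ_17 : v_17(x) = 0}. Here v_17(66) = v_17(num) − v_17(den) = 0; compare against these criteria.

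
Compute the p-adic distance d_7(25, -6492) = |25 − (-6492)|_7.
d_7(25, -6492) = 1/343

Step 1 — x − y = 25 − (-6492) = 6517. Step 2 — v_7(6517) = 3 (factor: 6517 = (7^3 · 19); the sign does not affect v_p). Step 3 — |x − y|_7 = 7^{-3} = 1/343.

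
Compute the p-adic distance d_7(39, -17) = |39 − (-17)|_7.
d_7(39, -17) = 1/7

Step 1 — x − y = 39 − (-17) = 56. Step 2 — v_7(56) = 1 (factor: 56 = (7^1 · 8); the sign does not affect v_p). Step 3 — |x − y|_7 = 7^{-1} = 1/7.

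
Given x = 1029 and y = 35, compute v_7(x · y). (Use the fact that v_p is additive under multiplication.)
v_7(36015) = 4

v_p(x) = 3 (factor: 1029 = 7^3 · 3); v_p(y) = 1 (factor: 35 = 7^1 · 5). Additivity: v_p(xy) = v_p(x) + v_p(y) = 3 + 1 = 4. (Direct check: xy = 36015 = 7^4 · (15).)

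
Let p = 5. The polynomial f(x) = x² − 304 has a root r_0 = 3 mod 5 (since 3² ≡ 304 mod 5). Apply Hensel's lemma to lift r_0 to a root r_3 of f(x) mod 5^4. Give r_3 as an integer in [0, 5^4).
r_3 = 548 (mod 625)

Hensel's recurrence: r_{i+1} = r_i − f(r_i)·(f′(r_i))^{-1} mod 5^{i+2}, with f′(x) = 2x. Iterate:
  r_0 = 3 (mod 5)
  r_1 = 23 (mod 25)
  r_2 = 48 (mod 125)
  r_3 = 548 (mod 625)
Final: r_3 = 548, and one checks f(r_3) ≡ 0 mod 5^4.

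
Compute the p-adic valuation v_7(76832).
v_7(76832) = 4

v_7(n) is the largest exponent k such that 7^k divides n. Factor out: 76832 = 7^4 · 32. (Sign doesn't affect v_p.) So v_7(76832) = 4.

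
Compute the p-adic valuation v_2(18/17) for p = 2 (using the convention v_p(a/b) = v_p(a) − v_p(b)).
v_2(18/17) = 1

Factor powers of 2 from the numerator and denominator of the reduced fraction: 18 = 2^1 · 9 and 17 = 2^0 · 17. Apply v_p(a/b) = v_p(a) − v_p(b): v_2(18/17) = 1 − 0 = 1.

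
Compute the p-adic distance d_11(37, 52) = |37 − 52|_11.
d_11(37, 52) = 1

Step 1 — x − y = 37 − 52 = -15. Step 2 — v_11(-15) = 0 (factor: -15 = −(11^0 · 15); the sign does not affect v_p). Step 3 — |x − y|_11 = 11^{0} = 1.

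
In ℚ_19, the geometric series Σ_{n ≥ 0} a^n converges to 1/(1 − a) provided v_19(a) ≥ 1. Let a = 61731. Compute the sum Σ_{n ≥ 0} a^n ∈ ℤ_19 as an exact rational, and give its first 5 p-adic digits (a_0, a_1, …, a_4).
Σ a^n = 1/(1 − a) = -1/61730;  first 5 digits = (1, 0, 0, 9, 0)

v_19(a) = 3 ≥ 1, so the series converges in ℤ_19 to 1/(1 − a) = 1/(1 − 61731) = -1/61730. Expand this rational in ℤ_19: compute digits iteratively via d_i = x_i mod 19, x_{i+1} = (x_i − d_i)/19. The first 5 digits are (1, 0, 0, 9, 0).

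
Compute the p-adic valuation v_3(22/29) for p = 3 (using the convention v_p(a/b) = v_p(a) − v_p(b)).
v_3(22/29) = 0

Factor powers of 3 from the numerator and denominator of the reduced fraction: 22 = 3^0 · 22 and 29 = 3^0 · 29. Apply v_p(a/b) = v_p(a) − v_p(b): v_3(22/29) = 0 − 0 = 0.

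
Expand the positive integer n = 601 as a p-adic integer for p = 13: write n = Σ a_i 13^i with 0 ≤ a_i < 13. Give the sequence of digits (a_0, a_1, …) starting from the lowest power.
(a_0, a_1, …) = (3, 7, 3)

Repeated division by 13 gives the digits low-to-high: 601 = 3 + 7·13^1 + 3·13^2. Digit sequence: (3, 7, 3).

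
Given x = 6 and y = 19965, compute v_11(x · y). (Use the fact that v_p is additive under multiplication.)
v_11(119790) = 3

v_p(x) = 0 (factor: 6 = 11^0 · 6); v_p(y) = 3 (factor: 19965 = 11^3 · 15). Additivity: v_p(xy) = v_p(x) + v_p(y) = 0 + 3 = 3. (Direct check: xy = 119790 = 11^3 · (90).)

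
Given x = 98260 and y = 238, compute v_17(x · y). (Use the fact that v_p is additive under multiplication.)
v_17(23385880) = 4

v_p(x) = 3 (factor: 98260 = 17^3 · 20); v_p(y) = 1 (factor: 238 = 17^1 · 14). Additivity: v_p(xy) = v_p(x) + v_p(y) = 3 + 1 = 4. (Direct check: xy = 23385880 = 17^4 · (280).)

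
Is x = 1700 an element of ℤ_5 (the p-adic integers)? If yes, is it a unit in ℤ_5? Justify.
x ∈ ℤ_5 but not a unit; v_5(x) = 2 > 0

ℤ_5 = {x ∈ ℚ_5 : v_5(x) ≥ 0} and ℤ_5^× = {x ∈ ℤ_5 : v_5(x) = 0}. Here v_5(1700) = v_5(num) − v_5(den) = 2; compare against these criteria.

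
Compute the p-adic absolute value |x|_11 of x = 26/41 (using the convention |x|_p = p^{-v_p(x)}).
|26/41|_11 = 1

Step 1 — compute v_11(x) by factoring powers of 11 out of the numerator and denominator: v_11(26/41) = 0. Step 2 — apply |x|_p = p^{-v_p(x)} = 11^{0} = 1.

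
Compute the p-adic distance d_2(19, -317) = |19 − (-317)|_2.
d_2(19, -317) = 1/16

Step 1 — x − y = 19 − (-317) = 336. Step 2 — v_2(336) = 4 (factor: 336 = (2^4 · 21); the sign does not affect v_p). Step 3 — |x − y|_2 = 2^{-4} = 1/16.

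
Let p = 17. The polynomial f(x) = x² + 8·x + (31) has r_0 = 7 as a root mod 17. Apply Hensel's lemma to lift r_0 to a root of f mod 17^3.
r_2 = 789 (mod 4913)

Hensel: r_{i+1} = r_i − f(r_i)·(f′(r_i))^{-1} mod 17^{i+2}, f′(x) = 2x + 8. Iterate:
  r_0 = 7 (mod 17)
  r_1 = 211 (mod 289)
  r_2 = 789 (mod 4913)
Final: r = 789 satisfies f(r) ≡ 0 mod 17^3.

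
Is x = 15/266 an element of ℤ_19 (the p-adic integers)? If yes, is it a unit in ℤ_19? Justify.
x ∉ ℤ_19 (v_19(x) = -1 < 0)

ℤ_19 = {x ∈ ℚ_19 : v_19(x) ≥ 0} and ℤ_19^× = {x ∈ ℤ_19 : v_19(x) = 0}. Here v_19(15/266) = v_19(num) − v_19(den) = -1; compare against these criteria.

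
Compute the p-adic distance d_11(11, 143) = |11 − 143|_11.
d_11(11, 143) = 1/11

Step 1 — x − y = 11 − 143 = -132. Step 2 — v_11(-132) = 1 (factor: -132 = −(11^1 · 12); the sign does not affect v_p). Step 3 — |x − y|_11 = 11^{-1} = 1/11.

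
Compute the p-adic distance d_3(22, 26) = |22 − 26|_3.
d_3(22, 26) = 1

Step 1 — x − y = 22 − 26 = -4. Step 2 — v_3(-4) = 0 (factor: -4 = −(3^0 · 4); the sign does not affect v_p). Step 3 — |x − y|_3 = 3^{0} = 1.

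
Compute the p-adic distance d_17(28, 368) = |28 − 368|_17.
d_17(28, 368) = 1/17

Step 1 — x − y = 28 − 368 = -340. Step 2 — v_17(-340) = 1 (factor: -340 = −(17^1 · 20); the sign does not affect v_p). Step 3 — |x − y|_17 = 17^{-1} = 1/17.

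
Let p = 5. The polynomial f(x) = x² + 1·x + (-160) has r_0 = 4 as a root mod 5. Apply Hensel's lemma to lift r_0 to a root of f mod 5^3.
r_2 = 64 (mod 125)

Hensel: r_{i+1} = r_i − f(r_i)·(f′(r_i))^{-1} mod 5^{i+2}, f′(x) = 2x + 1. Iterate:
  r_0 = 4 (mod 5)
  r_1 = 14 (mod 25)
  r_2 = 64 (mod 125)
Final: r = 64 satisfies f(r) ≡ 0 mod 5^3.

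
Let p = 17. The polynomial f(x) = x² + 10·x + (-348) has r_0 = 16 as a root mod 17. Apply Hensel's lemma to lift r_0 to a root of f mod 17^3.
r_2 = 4487 (mod 4913)

Hensel: r_{i+1} = r_i − f(r_i)·(f′(r_i))^{-1} mod 17^{i+2}, f′(x) = 2x + 10. Iterate:
  r_0 = 16 (mod 17)
  r_1 = 152 (mod 289)
  r_2 = 4487 (mod 4913)
Final: r = 4487 satisfies f(r) ≡ 0 mod 17^3.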